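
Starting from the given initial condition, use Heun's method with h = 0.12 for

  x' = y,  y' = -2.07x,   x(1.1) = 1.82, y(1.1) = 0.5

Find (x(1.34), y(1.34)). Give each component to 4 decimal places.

Heun on (x,y): k1 = f(t_n, state_n); k2 = f(t_n + h, state_n + h·k1); state_{n+1} = state_n + (h/2)·(k1 + k2).
1.100000: (1.820000, 0.500000)
  k1 = (0.500000, -3.767400)
  predictor → (1.880000, 0.047912)
  k2 = (0.047912, -3.891600)
  → (1.852875, 0.040460)
1.220000: (1.852875, 0.040460)
  k1 = (0.040460, -3.835451)
  predictor → (1.857730, -0.419794)
  k2 = (-0.419794, -3.845501)
  → (1.830115, -0.420397)
(x(1.34), y(1.34)) ≈ (1.8301, -0.4204)

1.8301, -0.4204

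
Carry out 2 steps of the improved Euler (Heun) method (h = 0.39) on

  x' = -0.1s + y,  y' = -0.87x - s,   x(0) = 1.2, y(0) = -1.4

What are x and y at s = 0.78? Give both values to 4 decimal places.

Heun on (x,y): k1 = f(s_n, state_n); k2 = f(s_n + h, state_n + h·k1); state_{n+1} = state_n + (h/2)·(k1 + k2).
0.000000: (1.200000, -1.400000)
  k1 = (-1.400000, -1.044000)
  predictor → (0.654000, -1.807160)
  k2 = (-1.846160, -0.958980)
  → (0.566999, -1.790581)
0.390000: (0.566999, -1.790581)
  k1 = (-1.829581, -0.883289)
  predictor → (-0.146538, -2.135064)
  k2 = (-2.213064, -0.652512)
  → (-0.221317, -2.090062)
(x(0.78), y(0.78)) ≈ (-0.2213, -2.0901)

-0.2213, -2.0901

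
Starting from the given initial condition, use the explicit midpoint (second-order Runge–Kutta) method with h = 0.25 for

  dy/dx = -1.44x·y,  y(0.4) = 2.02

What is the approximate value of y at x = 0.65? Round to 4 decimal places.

Midpoint: k1 = f(x_n, y_n); k2 = f(x_n + h/2, y_n + (h/2)·k1); y_{n+1} = y_n + h·k2.
x=0.400000, y=2.020000:
  k1 = f(0.400000, 2.020000) = -1.163520
  k2 = f(0.525000, 1.874560) = -1.417167
  y ← 2.020000 + 0.25·(-1.417167) = 1.665708
y(0.65) ≈ 1.6657

1.6657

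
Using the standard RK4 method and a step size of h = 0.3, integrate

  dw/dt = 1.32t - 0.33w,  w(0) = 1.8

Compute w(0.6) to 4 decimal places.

1.6993

RK4: k1 = f(t_n, w_n); k2 = f(t_n + h/2, w_n + (h/2)·k1); k3 = f(t_n + h/2, w_n + (h/2)·k2); k4 = f(t_n + h, w_n + h·k3); w_{n+1} = w_n + (h/6)·(k1 + 2k2 + 2k3 + k4).
t=0.000000, w=1.800000:
  k1 = f(0.000000, 1.800000) = -0.594000
  k2 = f(0.150000, 1.710900) = -0.366597
  k3 = f(0.150000, 1.745010) = -0.377853
  k4 = f(0.300000, 1.686644) = -0.160593
  w ← 1.800000 + (0.3/6)·(k1 + 2k2 + 2k3 + k4) = 1.687825
t=0.300000, w=1.687825:
  k1 = f(0.300000, 1.687825) = -0.160982
  k2 = f(0.450000, 1.663678) = 0.044986
  k3 = f(0.450000, 1.694573) = 0.034791
  k4 = f(0.600000, 1.698263) = 0.231573
  w ← 1.687825 + (0.3/6)·(k1 + 2k2 + 2k3 + k4) = 1.699333
w(0.6) ≈ 1.6993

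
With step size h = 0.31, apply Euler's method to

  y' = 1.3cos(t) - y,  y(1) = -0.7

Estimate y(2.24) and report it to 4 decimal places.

Euler: y_{n+1} = y_n + h·f(t_n, y_n).
t=1.000000, y=-0.700000: f=1.402393 → y ← -0.700000 + 0.31·1.402393 = -0.265258
t=1.310000, y=-0.265258: f=0.600463 → y ← -0.265258 + 0.31·0.600463 = -0.079115
t=1.620000, y=-0.079115: f=0.015176 → y ← -0.079115 + 0.31·0.015176 = -0.074410
t=1.930000, y=-0.074410: f=-0.382577 → y ← -0.074410 + 0.31·(-0.382577) = -0.193009
y(2.24) ≈ -0.1930

-0.1930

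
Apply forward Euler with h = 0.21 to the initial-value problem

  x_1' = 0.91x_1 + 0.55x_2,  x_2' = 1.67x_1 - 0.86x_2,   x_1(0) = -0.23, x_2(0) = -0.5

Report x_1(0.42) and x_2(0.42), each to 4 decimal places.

-0.4517, -0.5181

Euler on (x_1,x_2): x_1_{n+1} = x_1_n + h·x_1', x_2_{n+1} = x_2_n + h·x_2'.
0.000000: (-0.230000, -0.500000); f=(-0.484300, 0.045900) → (-0.331703, -0.490361)
0.210000: (-0.331703, -0.490361); f=(-0.571548, -0.132234) → (-0.451728, -0.518130)
(x_1(0.42), x_2(0.42)) ≈ (-0.4517, -0.5181)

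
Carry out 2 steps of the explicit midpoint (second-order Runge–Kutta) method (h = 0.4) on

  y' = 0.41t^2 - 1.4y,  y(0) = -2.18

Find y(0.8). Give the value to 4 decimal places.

-0.7208

Midpoint: k1 = f(t_n, y_n); k2 = f(t_n + h/2, y_n + (h/2)·k1); y_{n+1} = y_n + h·k2.
t=0.000000, y=-2.180000:
  k1 = f(0.000000, -2.180000) = 3.052000
  k2 = f(0.200000, -1.569600) = 2.213840
  y ← -2.180000 + 0.4·2.213840 = -1.294464
t=0.400000, y=-1.294464:
  k1 = f(0.400000, -1.294464) = 1.877850
  k2 = f(0.600000, -0.918894) = 1.434052
  y ← -1.294464 + 0.4·1.434052 = -0.720843
y(0.8) ≈ -0.7208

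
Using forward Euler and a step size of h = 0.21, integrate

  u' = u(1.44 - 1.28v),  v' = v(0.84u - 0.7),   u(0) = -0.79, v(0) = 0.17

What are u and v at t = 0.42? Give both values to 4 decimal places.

Euler on (u,v): u_{n+1} = u_n + h·u', v_{n+1} = v_n + h·v'.
0.000000: (-0.790000, 0.170000); f=(-0.965696, -0.231812) → (-0.992796, 0.121319)
0.210000: (-0.992796, 0.121319); f=(-1.275456, -0.186098) → (-1.260642, 0.082239)
(u(0.42), v(0.42)) ≈ (-1.2606, 0.0822)

-1.2606, 0.0822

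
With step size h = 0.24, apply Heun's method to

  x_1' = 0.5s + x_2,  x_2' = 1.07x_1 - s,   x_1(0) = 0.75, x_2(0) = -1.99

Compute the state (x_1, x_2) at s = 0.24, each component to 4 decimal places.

0.3099, -1.8875

Heun on (x_1,x_2): k1 = f(s_n, state_n); k2 = f(s_n + h, state_n + h·k1); state_{n+1} = state_n + (h/2)·(k1 + k2).
0.000000: (0.750000, -1.990000)
  k1 = (-1.990000, 0.802500)
  predictor → (0.272400, -1.797400)
  k2 = (-1.677400, 0.051468)
  → (0.309912, -1.887524)
(x_1(0.24), x_2(0.24)) ≈ (0.3099, -1.8875)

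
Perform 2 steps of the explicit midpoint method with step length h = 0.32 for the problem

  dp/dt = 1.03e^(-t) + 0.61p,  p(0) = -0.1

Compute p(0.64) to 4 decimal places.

Midpoint: k1 = f(t_n, p_n); k2 = f(t_n + h/2, p_n + (h/2)·k1); p_{n+1} = p_n + h·k2.
t=0.000000, p=-0.100000:
  k1 = f(0.000000, -0.100000) = 0.969000
  k2 = f(0.160000, 0.055040) = 0.911283
  p ← -0.100000 + 0.32·0.911283 = 0.191610
t=0.320000, p=0.191610:
  k1 = f(0.320000, 0.191610) = 0.864816
  k2 = f(0.480000, 0.329981) = 0.838635
  p ← 0.191610 + 0.32·0.838635 = 0.459974
p(0.64) ≈ 0.4600

0.4600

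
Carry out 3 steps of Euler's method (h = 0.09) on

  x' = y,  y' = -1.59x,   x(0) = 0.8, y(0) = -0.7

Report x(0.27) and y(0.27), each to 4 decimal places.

0.5809, -1.0149

Euler on (x,y): x_{n+1} = x_n + h·x', y_{n+1} = y_n + h·y'.
0.000000: (0.800000, -0.700000); f=(-0.700000, -1.272000) → (0.737000, -0.814480)
0.090000: (0.737000, -0.814480); f=(-0.814480, -1.171830) → (0.663697, -0.919945)
0.180000: (0.663697, -0.919945); f=(-0.919945, -1.055278) → (0.580902, -1.014920)
(x(0.27), y(0.27)) ≈ (0.5809, -1.0149)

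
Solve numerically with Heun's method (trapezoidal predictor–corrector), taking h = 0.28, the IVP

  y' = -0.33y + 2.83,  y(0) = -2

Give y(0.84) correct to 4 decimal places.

Heun: k1 = f(s_n, y_n); k2 = f(s_n + h, y_n + h·k1); y_{n+1} = y_n + (h/2)·(k1 + k2).
s=0.000000, y=-2.000000:
  k1 = f(0.000000, -2.000000) = 3.490000
  k2 = f(0.280000, -1.022800) = 3.167524
  y ← -2.000000 + (0.28/2)·(3.490000 + 3.167524) = -1.067947
s=0.280000, y=-1.067947:
  k1 = f(0.280000, -1.067947) = 3.182422
  k2 = f(0.560000, -0.176868) = 2.888367
  y ← -1.067947 + (0.28/2)·(3.182422 + 2.888367) = -0.218036
s=0.560000, y=-0.218036:
  k1 = f(0.560000, -0.218036) = 2.901952
  k2 = f(0.840000, 0.594510) = 2.633812
  y ← -0.218036 + (0.28/2)·(2.901952 + 2.633812) = 0.556971
y(0.84) ≈ 0.5570

0.5570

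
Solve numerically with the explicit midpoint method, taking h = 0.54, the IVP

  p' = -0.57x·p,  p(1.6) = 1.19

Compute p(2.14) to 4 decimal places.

0.6737

Midpoint: k1 = f(x_n, p_n); k2 = f(x_n + h/2, p_n + (h/2)·k1); p_{n+1} = p_n + h·k2.
x=1.600000, p=1.190000:
  k1 = f(1.600000, 1.190000) = -1.085280
  k2 = f(1.870000, 0.896974) = -0.956085
  p ← 1.190000 + 0.54·(-0.956085) = 0.673714
p(2.14) ≈ 0.6737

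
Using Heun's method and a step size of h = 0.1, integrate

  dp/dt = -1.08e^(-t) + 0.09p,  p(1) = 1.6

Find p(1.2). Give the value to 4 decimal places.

Heun: k1 = f(t_n, p_n); k2 = f(t_n + h, p_n + h·k1); p_{n+1} = p_n + (h/2)·(k1 + k2).
t=1.000000, p=1.600000:
  k1 = f(1.000000, 1.600000) = -0.253310
  k2 = f(1.100000, 1.574669) = -0.217781
  p ← 1.600000 + (0.1/2)·(-0.253310 + (-0.217781)) = 1.576445
t=1.100000, p=1.576445:
  k1 = f(1.100000, 1.576445) = -0.217621
  k2 = f(1.200000, 1.554683) = -0.185368
  p ← 1.576445 + (0.1/2)·(-0.217621 + (-0.185368)) = 1.556296
p(1.2) ≈ 1.5563

1.5563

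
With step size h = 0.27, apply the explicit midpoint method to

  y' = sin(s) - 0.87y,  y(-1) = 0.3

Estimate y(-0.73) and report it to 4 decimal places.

0.0590

Midpoint: k1 = f(s_n, y_n); k2 = f(s_n + h/2, y_n + (h/2)·k1); y_{n+1} = y_n + h·k2.
s=-1.000000, y=0.300000:
  k1 = f(-1.000000, 0.300000) = -1.102471
  k2 = f(-0.865000, 0.151166) = -0.892610
  y ← 0.300000 + 0.27·(-0.892610) = 0.058995
y(-0.73) ≈ 0.0590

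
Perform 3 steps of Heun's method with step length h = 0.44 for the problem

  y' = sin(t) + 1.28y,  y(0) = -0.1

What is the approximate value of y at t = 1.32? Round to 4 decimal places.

0.7897

Heun: k1 = f(t_n, y_n); k2 = f(t_n + h, y_n + h·k1); y_{n+1} = y_n + (h/2)·(k1 + k2).
t=0.000000, y=-0.100000:
  k1 = f(0.000000, -0.100000) = -0.128000
  k2 = f(0.440000, -0.156320) = 0.225850
  y ← -0.100000 + (0.44/2)·(-0.128000 + 0.225850) = -0.078473
t=0.440000, y=-0.078473:
  k1 = f(0.440000, -0.078473) = 0.325494
  k2 = f(0.880000, 0.064744) = 0.853612
  y ← -0.078473 + (0.44/2)·(0.325494 + 0.853612) = 0.180930
t=0.880000, y=0.180930:
  k1 = f(0.880000, 0.180930) = 1.002330
  k2 = f(1.320000, 0.621955) = 1.764818
  y ← 0.180930 + (0.44/2)·(1.002330 + 1.764818) = 0.789703
y(1.32) ≈ 0.7897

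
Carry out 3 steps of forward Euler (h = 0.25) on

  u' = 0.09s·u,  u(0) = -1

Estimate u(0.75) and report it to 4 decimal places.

Euler: u_{n+1} = u_n + h·f(s_n, u_n).
s=0.000000, u=-1.000000: f=0.000000 → u ← -1.000000 + 0.25·0.000000 = -1.000000
s=0.250000, u=-1.000000: f=-0.022500 → u ← -1.000000 + 0.25·(-0.022500) = -1.005625
s=0.500000, u=-1.005625: f=-0.045253 → u ← -1.005625 + 0.25·(-0.045253) = -1.016938
u(0.75) ≈ -1.0169

-1.0169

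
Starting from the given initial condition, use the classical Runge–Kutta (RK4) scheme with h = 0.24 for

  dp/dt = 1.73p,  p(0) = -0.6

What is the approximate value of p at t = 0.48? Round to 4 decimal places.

RK4: k1 = f(t_n, p_n); k2 = f(t_n + h/2, p_n + (h/2)·k1); k3 = f(t_n + h/2, p_n + (h/2)·k2); k4 = f(t_n + h, p_n + h·k3); p_{n+1} = p_n + (h/6)·(k1 + 2k2 + 2k3 + k4).
t=0.000000, p=-0.600000:
  k1 = f(0.000000, -0.600000) = -1.038000
  k2 = f(0.120000, -0.724560) = -1.253489
  k3 = f(0.120000, -0.750419) = -1.298224
  k4 = f(0.240000, -0.911574) = -1.577023
  p ← -0.600000 + (0.24/6)·(k1 + 2k2 + 2k3 + k4) = -0.908738
t=0.240000, p=-0.908738:
  k1 = f(0.240000, -0.908738) = -1.572117
  k2 = f(0.360000, -1.097392) = -1.898488
  k3 = f(0.360000, -1.136557) = -1.966243
  k4 = f(0.480000, -1.380636) = -2.388501
  p ← -0.908738 + (0.24/6)·(k1 + 2k2 + 2k3 + k4) = -1.376341
p(0.48) ≈ -1.3763

-1.3763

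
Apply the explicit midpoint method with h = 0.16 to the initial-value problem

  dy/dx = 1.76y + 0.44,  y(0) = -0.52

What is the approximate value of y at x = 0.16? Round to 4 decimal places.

Midpoint: k1 = f(x_n, y_n); k2 = f(x_n + h/2, y_n + (h/2)·k1); y_{n+1} = y_n + h·k2.
x=0.000000, y=-0.520000:
  k1 = f(0.000000, -0.520000) = -0.475200
  k2 = f(0.080000, -0.558016) = -0.542108
  y ← -0.520000 + 0.16·(-0.542108) = -0.606737
y(0.16) ≈ -0.6067

-0.6067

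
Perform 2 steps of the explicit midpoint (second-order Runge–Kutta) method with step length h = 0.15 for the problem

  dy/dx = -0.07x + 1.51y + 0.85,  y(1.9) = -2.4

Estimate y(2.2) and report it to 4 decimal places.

Midpoint: k1 = f(x_n, y_n); k2 = f(x_n + h/2, y_n + (h/2)·k1); y_{n+1} = y_n + h·k2.
x=1.900000, y=-2.400000:
  k1 = f(1.900000, -2.400000) = -2.907000
  k2 = f(1.975000, -2.618025) = -3.241468
  y ← -2.400000 + 0.15·(-3.241468) = -2.886220
x=2.050000, y=-2.886220:
  k1 = f(2.050000, -2.886220) = -3.651692
  k2 = f(2.125000, -3.160097) = -4.070497
  y ← -2.886220 + 0.15·(-4.070497) = -3.496795
y(2.2) ≈ -3.4968

-3.4968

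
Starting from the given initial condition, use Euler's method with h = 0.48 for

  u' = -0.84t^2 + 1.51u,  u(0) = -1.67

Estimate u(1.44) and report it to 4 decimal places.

-9.1009

Euler: u_{n+1} = u_n + h·f(t_n, u_n).
t=0.000000, u=-1.670000: f=-2.521700 → u ← -1.670000 + 0.48·(-2.521700) = -2.880416
t=0.480000, u=-2.880416: f=-4.542964 → u ← -2.880416 + 0.48·(-4.542964) = -5.061039
t=0.960000, u=-5.061039: f=-8.416313 → u ← -5.061039 + 0.48·(-8.416313) = -9.100869
u(1.44) ≈ -9.1009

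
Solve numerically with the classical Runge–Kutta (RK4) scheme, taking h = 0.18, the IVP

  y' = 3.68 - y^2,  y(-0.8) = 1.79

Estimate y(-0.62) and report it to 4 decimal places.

RK4: k1 = f(s_n, y_n); k2 = f(s_n + h/2, y_n + (h/2)·k1); k3 = f(s_n + h/2, y_n + (h/2)·k2); k4 = f(s_n + h, y_n + h·k3); y_{n+1} = y_n + (h/6)·(k1 + 2k2 + 2k3 + k4).
s=-0.800000, y=1.790000:
  k1 = f(-0.800000, 1.790000) = 0.475900
  k2 = f(-0.710000, 1.832831) = 0.320731
  k3 = f(-0.710000, 1.818866) = 0.371727
  k4 = f(-0.620000, 1.856911) = 0.231882
  y ← 1.790000 + (0.18/6)·(k1 + 2k2 + 2k3 + k4) = 1.852781
y(-0.62) ≈ 1.8528

1.8528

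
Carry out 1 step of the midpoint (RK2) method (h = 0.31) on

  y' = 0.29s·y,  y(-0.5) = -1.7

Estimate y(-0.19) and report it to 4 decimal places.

Midpoint: k1 = f(s_n, y_n); k2 = f(s_n + h/2, y_n + (h/2)·k1); y_{n+1} = y_n + h·k2.
s=-0.500000, y=-1.700000:
  k1 = f(-0.500000, -1.700000) = 0.246500
  k2 = f(-0.345000, -1.661793) = 0.166262
  y ← -1.700000 + 0.31·0.166262 = -1.648459
y(-0.19) ≈ -1.6485

-1.6485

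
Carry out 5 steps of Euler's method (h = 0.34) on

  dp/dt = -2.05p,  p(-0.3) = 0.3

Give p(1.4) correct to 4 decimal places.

Euler: p_{n+1} = p_n + h·f(t_n, p_n).
t=-0.300000, p=0.300000: f=-0.615000 → p ← 0.300000 + 0.34·(-0.615000) = 0.090900
t=0.040000, p=0.090900: f=-0.186345 → p ← 0.090900 + 0.34·(-0.186345) = 0.027543
t=0.380000, p=0.027543: f=-0.056463 → p ← 0.027543 + 0.34·(-0.056463) = 0.008345
t=0.720000, p=0.008345: f=-0.017108 → p ← 0.008345 + 0.34·(-0.017108) = 0.002529
t=1.060000, p=0.002529: f=-0.005184 → p ← 0.002529 + 0.34·(-0.005184) = 0.000766
p(1.4) ≈ 0.0008

0.0008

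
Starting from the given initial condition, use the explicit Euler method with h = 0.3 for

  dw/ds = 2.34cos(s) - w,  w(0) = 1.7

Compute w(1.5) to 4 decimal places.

1.5280

Euler: w_{n+1} = w_n + h·f(s_n, w_n).
s=0.000000, w=1.700000: f=0.640000 → w ← 1.700000 + 0.3·0.640000 = 1.892000
s=0.300000, w=1.892000: f=0.343487 → w ← 1.892000 + 0.3·0.343487 = 1.995046
s=0.600000, w=1.995046: f=-0.063761 → w ← 1.995046 + 0.3·(-0.063761) = 1.975918
s=0.900000, w=1.975918: f=-0.521351 → w ← 1.975918 + 0.3·(-0.521351) = 1.819513
s=1.200000, w=1.819513: f=-0.971596 → w ← 1.819513 + 0.3·(-0.971596) = 1.528034
w(1.5) ≈ 1.5280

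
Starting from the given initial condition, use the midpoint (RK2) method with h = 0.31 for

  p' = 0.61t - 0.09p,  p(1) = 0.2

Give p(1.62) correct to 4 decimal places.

0.6726

Midpoint: k1 = f(t_n, p_n); k2 = f(t_n + h/2, p_n + (h/2)·k1); p_{n+1} = p_n + h·k2.
t=1.000000, p=0.200000:
  k1 = f(1.000000, 0.200000) = 0.592000
  k2 = f(1.155000, 0.291760) = 0.678292
  p ← 0.200000 + 0.31·0.678292 = 0.410270
t=1.310000, p=0.410270:
  k1 = f(1.310000, 0.410270) = 0.762176
  k2 = f(1.465000, 0.528408) = 0.846093
  p ← 0.410270 + 0.31·0.846093 = 0.672559
p(1.62) ≈ 0.6726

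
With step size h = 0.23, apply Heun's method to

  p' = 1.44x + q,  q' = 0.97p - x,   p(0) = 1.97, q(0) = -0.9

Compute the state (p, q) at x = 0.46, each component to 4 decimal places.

1.8900, -0.1809

Heun on (p,q): k1 = f(x_n, state_n); k2 = f(x_n + h, state_n + h·k1); state_{n+1} = state_n + (h/2)·(k1 + k2).
0.000000: (1.970000, -0.900000)
  k1 = (-0.900000, 1.910900)
  predictor → (1.763000, -0.460493)
  k2 = (-0.129293, 1.480110)
  → (1.851631, -0.510034)
0.230000: (1.851631, -0.510034)
  k1 = (-0.178834, 1.566082)
  predictor → (1.810500, -0.149835)
  k2 = (0.512565, 1.296185)
  → (1.890010, -0.180873)
(p(0.46), q(0.46)) ≈ (1.8900, -0.1809)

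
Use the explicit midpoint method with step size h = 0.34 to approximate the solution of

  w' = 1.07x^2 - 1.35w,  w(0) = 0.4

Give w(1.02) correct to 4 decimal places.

0.3916

Midpoint: k1 = f(x_n, w_n); k2 = f(x_n + h/2, w_n + (h/2)·k1); w_{n+1} = w_n + h·k2.
x=0.000000, w=0.400000:
  k1 = f(0.000000, 0.400000) = -0.540000
  k2 = f(0.170000, 0.308200) = -0.385147
  w ← 0.400000 + 0.34·(-0.385147) = 0.269050
x=0.340000, w=0.269050:
  k1 = f(0.340000, 0.269050) = -0.239526
  k2 = f(0.510000, 0.228331) = -0.029939
  w ← 0.269050 + 0.34·(-0.029939) = 0.258871
x=0.680000, w=0.258871:
  k1 = f(0.680000, 0.258871) = 0.145293
  k2 = f(0.850000, 0.283570) = 0.390255
  w ← 0.258871 + 0.34·0.390255 = 0.391557
w(1.02) ≈ 0.3916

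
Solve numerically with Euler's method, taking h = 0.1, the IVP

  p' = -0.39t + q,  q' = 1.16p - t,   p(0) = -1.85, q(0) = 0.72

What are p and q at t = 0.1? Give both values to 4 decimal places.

-1.7780, 0.5054

Euler on (p,q): p_{n+1} = p_n + h·p', q_{n+1} = q_n + h·q'.
0.000000: (-1.850000, 0.720000); f=(0.720000, -2.146000) → (-1.778000, 0.505400)
(p(0.1), q(0.1)) ≈ (-1.7780, 0.5054)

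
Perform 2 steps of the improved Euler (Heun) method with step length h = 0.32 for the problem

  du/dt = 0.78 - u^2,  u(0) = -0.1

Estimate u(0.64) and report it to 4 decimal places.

Heun: k1 = f(t_n, u_n); k2 = f(t_n + h, u_n + h·k1); u_{n+1} = u_n + (h/2)·(k1 + k2).
t=0.000000, u=-0.100000:
  k1 = f(0.000000, -0.100000) = 0.770000
  k2 = f(0.320000, 0.146400) = 0.758567
  u ← -0.100000 + (0.32/2)·(0.770000 + 0.758567) = 0.144571
t=0.320000, u=0.144571:
  k1 = f(0.320000, 0.144571) = 0.759099
  k2 = f(0.640000, 0.387483) = 0.629857
  u ← 0.144571 + (0.32/2)·(0.759099 + 0.629857) = 0.366804
u(0.64) ≈ 0.3668

0.3668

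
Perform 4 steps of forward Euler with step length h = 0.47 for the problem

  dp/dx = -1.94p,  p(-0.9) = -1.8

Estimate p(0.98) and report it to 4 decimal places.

-0.0001

Euler: p_{n+1} = p_n + h·f(x_n, p_n).
x=-0.900000, p=-1.800000: f=3.492000 → p ← -1.800000 + 0.47·3.492000 = -0.158760
x=-0.430000, p=-0.158760: f=0.307994 → p ← -0.158760 + 0.47·0.307994 = -0.014003
x=0.040000, p=-0.014003: f=0.027165 → p ← -0.014003 + 0.47·0.027165 = -0.001235
x=0.510000, p=-0.001235: f=0.002396 → p ← -0.001235 + 0.47·0.002396 = -0.000109
p(0.98) ≈ -0.0001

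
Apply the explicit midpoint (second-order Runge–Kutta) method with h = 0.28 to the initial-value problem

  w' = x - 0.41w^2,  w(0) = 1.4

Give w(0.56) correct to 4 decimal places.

1.2016

Midpoint: k1 = f(x_n, w_n); k2 = f(x_n + h/2, w_n + (h/2)·k1); w_{n+1} = w_n + h·k2.
x=0.000000, w=1.400000:
  k1 = f(0.000000, 1.400000) = -0.803600
  k2 = f(0.140000, 1.287496) = -0.539635
  w ← 1.400000 + 0.28·(-0.539635) = 1.248902
x=0.280000, w=1.248902:
  k1 = f(0.280000, 1.248902) = -0.359500
  k2 = f(0.420000, 1.198572) = -0.168996
  w ← 1.248902 + 0.28·(-0.168996) = 1.201583
w(0.56) ≈ 1.2016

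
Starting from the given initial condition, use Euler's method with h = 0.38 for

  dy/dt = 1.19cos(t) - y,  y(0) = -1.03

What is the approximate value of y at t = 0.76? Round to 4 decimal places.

0.3044

Euler: y_{n+1} = y_n + h·f(t_n, y_n).
t=0.000000, y=-1.030000: f=2.220000 → y ← -1.030000 + 0.38·2.220000 = -0.186400
t=0.380000, y=-0.186400: f=1.291511 → y ← -0.186400 + 0.38·1.291511 = 0.304374
y(0.76) ≈ 0.3044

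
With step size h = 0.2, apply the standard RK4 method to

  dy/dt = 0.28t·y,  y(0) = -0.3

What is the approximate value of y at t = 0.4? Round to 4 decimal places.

-0.3068

RK4: k1 = f(t_n, y_n); k2 = f(t_n + h/2, y_n + (h/2)·k1); k3 = f(t_n + h/2, y_n + (h/2)·k2); k4 = f(t_n + h, y_n + h·k3); y_{n+1} = y_n + (h/6)·(k1 + 2k2 + 2k3 + k4).
t=0.000000, y=-0.300000:
  k1 = f(0.000000, -0.300000) = 0.000000
  k2 = f(0.100000, -0.300000) = -0.008400
  k3 = f(0.100000, -0.300840) = -0.008424
  k4 = f(0.200000, -0.301685) = -0.016894
  y ← -0.300000 + (0.2/6)·(k1 + 2k2 + 2k3 + k4) = -0.301685
t=0.200000, y=-0.301685:
  k1 = f(0.200000, -0.301685) = -0.016894
  k2 = f(0.300000, -0.303374) = -0.025483
  k3 = f(0.300000, -0.304233) = -0.025556
  k4 = f(0.400000, -0.306796) = -0.034361
  y ← -0.301685 + (0.2/6)·(k1 + 2k2 + 2k3 + k4) = -0.306796
y(0.4) ≈ -0.3068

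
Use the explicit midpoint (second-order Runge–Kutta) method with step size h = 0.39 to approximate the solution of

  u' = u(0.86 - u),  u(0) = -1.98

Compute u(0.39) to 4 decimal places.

-6.7032

Midpoint: k1 = f(x_n, u_n); k2 = f(x_n + h/2, u_n + (h/2)·k1); u_{n+1} = u_n + h·k2.
x=0.000000, u=-1.980000:
  k1 = f(0.000000, -1.980000) = -5.623200
  k2 = f(0.195000, -3.076524) = -12.110811
  u ← -1.980000 + 0.39·(-12.110811) = -6.703216
u(0.39) ≈ -6.7032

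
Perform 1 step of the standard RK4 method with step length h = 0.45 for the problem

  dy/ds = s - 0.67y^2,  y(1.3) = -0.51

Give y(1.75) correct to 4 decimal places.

RK4: k1 = f(s_n, y_n); k2 = f(s_n + h/2, y_n + (h/2)·k1); k3 = f(s_n + h/2, y_n + (h/2)·k2); k4 = f(s_n + h, y_n + h·k3); y_{n+1} = y_n + (h/6)·(k1 + 2k2 + 2k3 + k4).
s=1.300000, y=-0.510000:
  k1 = f(1.300000, -0.510000) = 1.125733
  k2 = f(1.525000, -0.256710) = 1.480847
  k3 = f(1.525000, -0.176809) = 1.504055
  k4 = f(1.750000, 0.166825) = 1.731354
  y ← -0.510000 + (0.45/6)·(k1 + 2k2 + 2k3 + k4) = 0.152017
y(1.75) ≈ 0.1520

0.1520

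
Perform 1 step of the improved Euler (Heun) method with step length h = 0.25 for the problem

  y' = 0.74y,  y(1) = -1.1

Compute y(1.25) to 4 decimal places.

Heun: k1 = f(t_n, y_n); k2 = f(t_n + h, y_n + h·k1); y_{n+1} = y_n + (h/2)·(k1 + k2).
t=1.000000, y=-1.100000:
  k1 = f(1.000000, -1.100000) = -0.814000
  k2 = f(1.250000, -1.303500) = -0.964590
  y ← -1.100000 + (0.25/2)·(-0.814000 + (-0.964590)) = -1.322324
y(1.25) ≈ -1.3223

-1.3223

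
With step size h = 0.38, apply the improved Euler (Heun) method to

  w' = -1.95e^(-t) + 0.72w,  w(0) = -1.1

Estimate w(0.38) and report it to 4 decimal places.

-2.1674

Heun: k1 = f(t_n, w_n); k2 = f(t_n + h, w_n + h·k1); w_{n+1} = w_n + (h/2)·(k1 + k2).
t=0.000000, w=-1.100000:
  k1 = f(0.000000, -1.100000) = -2.742000
  k2 = f(0.380000, -2.141960) = -2.875741
  w ← -1.100000 + (0.38/2)·(-2.742000 + (-2.875741)) = -2.167371
w(0.38) ≈ -2.1674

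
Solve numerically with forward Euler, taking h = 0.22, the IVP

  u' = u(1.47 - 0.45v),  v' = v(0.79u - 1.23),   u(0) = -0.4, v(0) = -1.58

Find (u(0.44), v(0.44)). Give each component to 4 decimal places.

-0.8445, -0.6532

Euler on (u,v): u_{n+1} = u_n + h·u', v_{n+1} = v_n + h·v'.
0.000000: (-0.400000, -1.580000); f=(-0.872400, 2.442680) → (-0.591928, -1.042610)
0.220000: (-0.591928, -1.042610); f=(-1.147852, 1.769960) → (-0.844455, -0.653219)
(u(0.44), v(0.44)) ≈ (-0.8445, -0.6532)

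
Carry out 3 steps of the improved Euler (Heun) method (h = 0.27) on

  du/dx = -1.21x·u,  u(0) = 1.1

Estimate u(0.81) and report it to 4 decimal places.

Heun: k1 = f(x_n, u_n); k2 = f(x_n + h, u_n + h·k1); u_{n+1} = u_n + (h/2)·(k1 + k2).
x=0.000000, u=1.100000:
  k1 = f(0.000000, 1.100000) = 0.000000
  k2 = f(0.270000, 1.100000) = -0.359370
  u ← 1.100000 + (0.27/2)·(0.000000 + (-0.359370)) = 1.051485
x=0.270000, u=1.051485:
  k1 = f(0.270000, 1.051485) = -0.343520
  k2 = f(0.540000, 0.958735) = -0.626437
  u ← 1.051485 + (0.27/2)·(-0.343520 + (-0.626437)) = 0.920541
x=0.540000, u=0.920541:
  k1 = f(0.540000, 0.920541) = -0.601481
  k2 = f(0.810000, 0.758141) = -0.743054
  u ← 0.920541 + (0.27/2)·(-0.601481 + (-0.743054)) = 0.739029
u(0.81) ≈ 0.7390

0.7390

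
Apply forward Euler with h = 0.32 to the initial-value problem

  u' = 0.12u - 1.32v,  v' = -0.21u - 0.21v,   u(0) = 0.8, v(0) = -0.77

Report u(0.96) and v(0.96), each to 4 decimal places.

1.9221, -0.8468

Euler on (u,v): u_{n+1} = u_n + h·u', v_{n+1} = v_n + h·v'.
0.000000: (0.800000, -0.770000); f=(1.112400, -0.006300) → (1.155968, -0.772016)
0.320000: (1.155968, -0.772016); f=(1.157777, -0.080630) → (1.526457, -0.797818)
0.640000: (1.526457, -0.797818); f=(1.236294, -0.153014) → (1.922071, -0.846782)
(u(0.96), v(0.96)) ≈ (1.9221, -0.8468)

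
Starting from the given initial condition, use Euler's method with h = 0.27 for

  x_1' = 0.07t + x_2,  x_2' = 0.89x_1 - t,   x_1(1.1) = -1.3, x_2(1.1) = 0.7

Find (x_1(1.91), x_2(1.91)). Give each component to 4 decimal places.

-1.1550, -1.2339

Euler on (x_1,x_2): x_1_{n+1} = x_1_n + h·x_1', x_2_{n+1} = x_2_n + h·x_2'.
1.100000: (-1.300000, 0.700000); f=(0.777000, -2.257000) → (-1.090210, 0.090610)
1.370000: (-1.090210, 0.090610); f=(0.186510, -2.340287) → (-1.039852, -0.541267)
1.640000: (-1.039852, -0.541267); f=(-0.426467, -2.565469) → (-1.154999, -1.233944)
(x_1(1.91), x_2(1.91)) ≈ (-1.1550, -1.2339)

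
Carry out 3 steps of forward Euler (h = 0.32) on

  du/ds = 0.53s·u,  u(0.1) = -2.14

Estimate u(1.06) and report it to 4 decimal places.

-2.6239

Euler: u_{n+1} = u_n + h·f(s_n, u_n).
s=0.100000, u=-2.140000: f=-0.113420 → u ← -2.140000 + 0.32·(-0.113420) = -2.176294
s=0.420000, u=-2.176294: f=-0.484443 → u ← -2.176294 + 0.32·(-0.484443) = -2.331316
s=0.740000, u=-2.331316: f=-0.914342 → u ← -2.331316 + 0.32·(-0.914342) = -2.623906
u(1.06) ≈ -2.6239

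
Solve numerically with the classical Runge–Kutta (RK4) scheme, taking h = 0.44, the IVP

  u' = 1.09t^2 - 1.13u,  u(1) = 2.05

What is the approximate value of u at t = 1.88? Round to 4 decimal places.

RK4: k1 = f(t_n, u_n); k2 = f(t_n + h/2, u_n + (h/2)·k1); k3 = f(t_n + h/2, u_n + (h/2)·k2); k4 = f(t_n + h, u_n + h·k3); u_{n+1} = u_n + (h/6)·(k1 + 2k2 + 2k3 + k4).
t=1.000000, u=2.050000:
  k1 = f(1.000000, 2.050000) = -1.226500
  k2 = f(1.220000, 1.780170) = -0.389236
  k3 = f(1.220000, 1.964368) = -0.597380
  k4 = f(1.440000, 1.787153) = 0.240741
  u ← 2.050000 + (0.44/6)·(k1 + 2k2 + 2k3 + k4) = 1.833007
t=1.440000, u=1.833007:
  k1 = f(1.440000, 1.833007) = 0.188926
  k2 = f(1.660000, 1.874571) = 0.885339
  k3 = f(1.660000, 2.027782) = 0.712210
  k4 = f(1.880000, 2.146380) = 1.427087
  u ← 1.833007 + (0.44/6)·(k1 + 2k2 + 2k3 + k4) = 2.185822
u(1.88) ≈ 2.1858

2.1858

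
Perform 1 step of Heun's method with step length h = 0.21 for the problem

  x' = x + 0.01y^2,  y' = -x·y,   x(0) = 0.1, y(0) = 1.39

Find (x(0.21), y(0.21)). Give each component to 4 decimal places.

0.1276, 1.3575

Heun on (x,y): k1 = f(t_n, state_n); k2 = f(t_n + h, state_n + h·k1); state_{n+1} = state_n + (h/2)·(k1 + k2).
0.000000: (0.100000, 1.390000)
  k1 = (0.119321, -0.139000)
  predictor → (0.125057, 1.360810)
  k2 = (0.143575, -0.170179)
  → (0.127604, 1.357536)
(x(0.21), y(0.21)) ≈ (0.1276, 1.3575)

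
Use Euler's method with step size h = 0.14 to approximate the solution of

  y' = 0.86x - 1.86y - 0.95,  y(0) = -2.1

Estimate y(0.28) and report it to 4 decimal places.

Euler: y_{n+1} = y_n + h·f(x_n, y_n).
x=0.000000, y=-2.100000: f=2.956000 → y ← -2.100000 + 0.14·2.956000 = -1.686160
x=0.140000, y=-1.686160: f=2.306658 → y ← -1.686160 + 0.14·2.306658 = -1.363228
y(0.28) ≈ -1.3632

-1.3632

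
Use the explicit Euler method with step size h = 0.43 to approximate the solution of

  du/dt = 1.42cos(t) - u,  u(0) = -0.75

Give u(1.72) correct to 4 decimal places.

0.6105

Euler: u_{n+1} = u_n + h·f(t_n, u_n).
t=0.000000, u=-0.750000: f=2.170000 → u ← -0.750000 + 0.43·2.170000 = 0.183100
t=0.430000, u=0.183100: f=1.107631 → u ← 0.183100 + 0.43·1.107631 = 0.659381
t=0.860000, u=0.659381: f=0.267080 → u ← 0.659381 + 0.43·0.267080 = 0.774226
t=1.290000, u=0.774226: f=-0.380714 → u ← 0.774226 + 0.43·(-0.380714) = 0.610519
u(1.72) ≈ 0.6105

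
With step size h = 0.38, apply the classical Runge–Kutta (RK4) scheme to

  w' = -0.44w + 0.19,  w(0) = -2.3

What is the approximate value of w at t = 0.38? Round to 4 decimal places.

-1.8794

RK4: k1 = f(t_n, w_n); k2 = f(t_n + h/2, w_n + (h/2)·k1); k3 = f(t_n + h/2, w_n + (h/2)·k2); k4 = f(t_n + h, w_n + h·k3); w_{n+1} = w_n + (h/6)·(k1 + 2k2 + 2k3 + k4).
t=0.000000, w=-2.300000:
  k1 = f(0.000000, -2.300000) = 1.202000
  k2 = f(0.190000, -2.071620) = 1.101513
  k3 = f(0.190000, -2.090713) = 1.109914
  k4 = f(0.380000, -1.878233) = 1.016422
  w ← -2.300000 + (0.38/6)·(k1 + 2k2 + 2k3 + k4) = -1.879386
w(0.38) ≈ -1.8794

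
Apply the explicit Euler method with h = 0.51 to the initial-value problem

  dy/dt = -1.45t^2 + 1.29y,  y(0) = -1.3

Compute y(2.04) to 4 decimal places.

Euler: y_{n+1} = y_n + h·f(t_n, y_n).
t=0.000000, y=-1.300000: f=-1.677000 → y ← -1.300000 + 0.51·(-1.677000) = -2.155270
t=0.510000, y=-2.155270: f=-3.157443 → y ← -2.155270 + 0.51·(-3.157443) = -3.765566
t=1.020000, y=-3.765566: f=-6.366160 → y ← -3.765566 + 0.51·(-6.366160) = -7.012308
t=1.530000, y=-7.012308: f=-12.440182 → y ← -7.012308 + 0.51·(-12.440182) = -13.356801
y(2.04) ≈ -13.3568

-13.3568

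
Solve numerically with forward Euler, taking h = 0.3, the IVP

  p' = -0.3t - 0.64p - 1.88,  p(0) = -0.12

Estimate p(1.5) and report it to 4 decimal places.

-2.1901

Euler: p_{n+1} = p_n + h·f(t_n, p_n).
t=0.000000, p=-0.120000: f=-1.803200 → p ← -0.120000 + 0.3·(-1.803200) = -0.660960
t=0.300000, p=-0.660960: f=-1.546986 → p ← -0.660960 + 0.3·(-1.546986) = -1.125056
t=0.600000, p=-1.125056: f=-1.339964 → p ← -1.125056 + 0.3·(-1.339964) = -1.527045
t=0.900000, p=-1.527045: f=-1.172691 → p ← -1.527045 + 0.3·(-1.172691) = -1.878852
t=1.200000, p=-1.878852: f=-1.037534 → p ← -1.878852 + 0.3·(-1.037534) = -2.190113
p(1.5) ≈ -2.1901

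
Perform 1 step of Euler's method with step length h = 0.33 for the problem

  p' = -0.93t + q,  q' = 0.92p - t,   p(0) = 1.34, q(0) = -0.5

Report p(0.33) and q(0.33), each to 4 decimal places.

Euler on (p,q): p_{n+1} = p_n + h·p', q_{n+1} = q_n + h·q'.
0.000000: (1.340000, -0.500000); f=(-0.500000, 1.232800) → (1.175000, -0.093176)
(p(0.33), q(0.33)) ≈ (1.1750, -0.0932)

1.1750, -0.0932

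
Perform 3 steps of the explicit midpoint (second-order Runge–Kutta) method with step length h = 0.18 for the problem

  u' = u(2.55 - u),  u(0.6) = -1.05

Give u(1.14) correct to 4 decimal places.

-20.2732

Midpoint: k1 = f(s_n, u_n); k2 = f(s_n + h/2, u_n + (h/2)·k1); u_{n+1} = u_n + h·k2.
s=0.600000, u=-1.050000:
  k1 = f(0.600000, -1.050000) = -3.780000
  k2 = f(0.690000, -1.390200) = -5.477666
  u ← -1.050000 + 0.18·(-5.477666) = -2.035980
s=0.780000, u=-2.035980:
  k1 = f(0.780000, -2.035980) = -9.336963
  k2 = f(0.870000, -2.876307) = -15.607721
  u ← -2.035980 + 0.18·(-15.607721) = -4.845370
s=0.960000, u=-4.845370:
  k1 = f(0.960000, -4.845370) = -35.833300
  k2 = f(1.050000, -8.070367) = -85.710253
  u ← -4.845370 + 0.18·(-85.710253) = -20.273215
u(1.14) ≈ -20.2732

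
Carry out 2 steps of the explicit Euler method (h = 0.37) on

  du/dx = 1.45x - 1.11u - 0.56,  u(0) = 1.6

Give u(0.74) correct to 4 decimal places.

0.4248

Euler: u_{n+1} = u_n + h·f(x_n, u_n).
x=0.000000, u=1.600000: f=-2.336000 → u ← 1.600000 + 0.37·(-2.336000) = 0.735680
x=0.370000, u=0.735680: f=-0.840105 → u ← 0.735680 + 0.37·(-0.840105) = 0.424841
u(0.74) ≈ 0.4248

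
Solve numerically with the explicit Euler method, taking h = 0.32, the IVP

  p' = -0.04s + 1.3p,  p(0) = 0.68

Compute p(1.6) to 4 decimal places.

3.8092

Euler: p_{n+1} = p_n + h·f(s_n, p_n).
s=0.000000, p=0.680000: f=0.884000 → p ← 0.680000 + 0.32·0.884000 = 0.962880
s=0.320000, p=0.962880: f=1.238944 → p ← 0.962880 + 0.32·1.238944 = 1.359342
s=0.640000, p=1.359342: f=1.741545 → p ← 1.359342 + 0.32·1.741545 = 1.916636
s=0.960000, p=1.916636: f=2.453227 → p ← 1.916636 + 0.32·2.453227 = 2.701669
s=1.280000, p=2.701669: f=3.460970 → p ← 2.701669 + 0.32·3.460970 = 3.809179
p(1.6) ≈ 3.8092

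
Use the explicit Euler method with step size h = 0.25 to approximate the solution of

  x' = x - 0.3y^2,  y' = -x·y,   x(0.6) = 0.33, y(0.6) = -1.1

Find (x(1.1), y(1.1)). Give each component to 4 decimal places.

Euler on (x,y): x_{n+1} = x_n + h·x', y_{n+1} = y_n + h·y'.
0.600000: (0.330000, -1.100000); f=(-0.033000, 0.363000) → (0.321750, -1.009250)
0.850000: (0.321750, -1.009250); f=(0.016174, 0.324726) → (0.325794, -0.928068)
(x(1.1), y(1.1)) ≈ (0.3258, -0.9281)

0.3258, -0.9281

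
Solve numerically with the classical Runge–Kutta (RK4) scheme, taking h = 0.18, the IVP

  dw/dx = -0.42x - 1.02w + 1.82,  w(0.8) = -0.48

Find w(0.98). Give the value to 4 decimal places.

RK4: k1 = f(x_n, w_n); k2 = f(x_n + h/2, w_n + (h/2)·k1); k3 = f(x_n + h/2, w_n + (h/2)·k2); k4 = f(x_n + h, w_n + h·k3); w_{n+1} = w_n + (h/6)·(k1 + 2k2 + 2k3 + k4).
x=0.800000, w=-0.480000:
  k1 = f(0.800000, -0.480000) = 1.973600
  k2 = f(0.890000, -0.302376) = 1.754624
  k3 = f(0.890000, -0.322084) = 1.774726
  k4 = f(0.980000, -0.160549) = 1.572160
  w ← -0.480000 + (0.18/6)·(k1 + 2k2 + 2k3 + k4) = -0.161866
w(0.98) ≈ -0.1619

-0.1619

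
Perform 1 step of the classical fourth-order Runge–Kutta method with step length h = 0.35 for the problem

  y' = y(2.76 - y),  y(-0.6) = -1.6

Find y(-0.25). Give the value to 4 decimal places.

RK4: k1 = f(x_n, y_n); k2 = f(x_n + h/2, y_n + (h/2)·k1); k3 = f(x_n + h/2, y_n + (h/2)·k2); k4 = f(x_n + h, y_n + h·k3); y_{n+1} = y_n + (h/6)·(k1 + 2k2 + 2k3 + k4).
x=-0.600000, y=-1.600000:
  k1 = f(-0.600000, -1.600000) = -6.976000
  k2 = f(-0.425000, -2.820800) = -15.742321
  k3 = f(-0.425000, -4.354906) = -30.984748
  k4 = f(-0.250000, -12.444662) = -189.216875
  y ← -1.600000 + (0.35/6)·(k1 + 2k2 + 2k3 + k4) = -18.496076
y(-0.25) ≈ -18.4961

-18.4961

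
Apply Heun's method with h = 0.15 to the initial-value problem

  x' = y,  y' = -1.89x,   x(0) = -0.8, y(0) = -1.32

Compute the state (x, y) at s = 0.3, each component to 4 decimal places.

-1.1199, -0.7644

Heun on (x,y): k1 = f(s_n, state_n); k2 = f(s_n + h, state_n + h·k1); state_{n+1} = state_n + (h/2)·(k1 + k2).
0.000000: (-0.800000, -1.320000)
  k1 = (-1.320000, 1.512000)
  predictor → (-0.998000, -1.093200)
  k2 = (-1.093200, 1.886220)
  → (-0.980990, -1.065133)
0.150000: (-0.980990, -1.065133)
  k1 = (-1.065133, 1.854071)
  predictor → (-1.140760, -0.787023)
  k2 = (-0.787023, 2.156036)
  → (-1.119902, -0.764375)
(x(0.3), y(0.3)) ≈ (-1.1199, -0.7644)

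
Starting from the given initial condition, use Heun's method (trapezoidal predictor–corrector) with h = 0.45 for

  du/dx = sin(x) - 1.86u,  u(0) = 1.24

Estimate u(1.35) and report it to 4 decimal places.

Heun: k1 = f(x_n, u_n); k2 = f(x_n + h, u_n + h·k1); u_{n+1} = u_n + (h/2)·(k1 + k2).
x=0.000000, u=1.240000:
  k1 = f(0.000000, 1.240000) = -2.306400
  k2 = f(0.450000, 0.202120) = 0.059022
  u ← 1.240000 + (0.45/2)·(-2.306400 + 0.059022) = 0.734340
x=0.450000, u=0.734340:
  k1 = f(0.450000, 0.734340) = -0.930907
  k2 = f(0.900000, 0.315432) = 0.196624
  u ← 0.734340 + (0.45/2)·(-0.930907 + 0.196624) = 0.569126
x=0.900000, u=0.569126:
  k1 = f(0.900000, 0.569126) = -0.275248
  k2 = f(1.350000, 0.445265) = 0.147531
  u ← 0.569126 + (0.45/2)·(-0.275248 + 0.147531) = 0.540390
u(1.35) ≈ 0.5404

0.5404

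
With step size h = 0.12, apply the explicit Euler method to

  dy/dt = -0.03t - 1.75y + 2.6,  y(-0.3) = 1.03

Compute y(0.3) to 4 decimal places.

Euler: y_{n+1} = y_n + h·f(t_n, y_n).
t=-0.300000, y=1.030000: f=0.806500 → y ← 1.030000 + 0.12·0.806500 = 1.126780
t=-0.180000, y=1.126780: f=0.633535 → y ← 1.126780 + 0.12·0.633535 = 1.202804
t=-0.060000, y=1.202804: f=0.496893 → y ← 1.202804 + 0.12·0.496893 = 1.262431
t=0.060000, y=1.262431: f=0.388945 → y ← 1.262431 + 0.12·0.388945 = 1.309105
t=0.180000, y=1.309105: f=0.303667 → y ← 1.309105 + 0.12·0.303667 = 1.345545
y(0.3) ≈ 1.3455

1.3455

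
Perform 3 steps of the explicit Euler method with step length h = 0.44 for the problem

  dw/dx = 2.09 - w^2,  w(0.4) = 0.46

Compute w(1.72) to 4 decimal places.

Euler: w_{n+1} = w_n + h·f(x_n, w_n).
x=0.400000, w=0.460000: f=1.878400 → w ← 0.460000 + 0.44·1.878400 = 1.286496
x=0.840000, w=1.286496: f=0.434928 → w ← 1.286496 + 0.44·0.434928 = 1.477864
x=1.280000, w=1.477864: f=-0.094083 → w ← 1.477864 + 0.44·(-0.094083) = 1.436468
w(1.72) ≈ 1.4365

1.4365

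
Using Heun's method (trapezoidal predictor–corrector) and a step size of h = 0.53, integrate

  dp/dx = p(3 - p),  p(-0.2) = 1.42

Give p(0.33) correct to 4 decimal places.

Heun: k1 = f(x_n, p_n); k2 = f(x_n + h, p_n + h·k1); p_{n+1} = p_n + (h/2)·(k1 + k2).
x=-0.200000, p=1.420000:
  k1 = f(-0.200000, 1.420000) = 2.243600
  k2 = f(0.330000, 2.609108) = 1.019879
  p ← 1.420000 + (0.53/2)·(2.243600 + 1.019879) = 2.284822
p(0.33) ≈ 2.2848

2.2848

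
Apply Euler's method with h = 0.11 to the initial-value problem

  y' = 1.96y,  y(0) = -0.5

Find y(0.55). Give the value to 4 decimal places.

-1.3272

Euler: y_{n+1} = y_n + h·f(x_n, y_n).
x=0.000000, y=-0.500000: f=-0.980000 → y ← -0.500000 + 0.11·(-0.980000) = -0.607800
x=0.110000, y=-0.607800: f=-1.191288 → y ← -0.607800 + 0.11·(-1.191288) = -0.738842
x=0.220000, y=-0.738842: f=-1.448130 → y ← -0.738842 + 0.11·(-1.448130) = -0.898136
x=0.330000, y=-0.898136: f=-1.760346 → y ← -0.898136 + 0.11·(-1.760346) = -1.091774
x=0.440000, y=-1.091774: f=-2.139877 → y ← -1.091774 + 0.11·(-2.139877) = -1.327161
y(0.55) ≈ -1.3272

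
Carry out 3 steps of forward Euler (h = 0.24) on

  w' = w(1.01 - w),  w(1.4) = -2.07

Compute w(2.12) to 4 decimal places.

-23.2239

Euler: w_{n+1} = w_n + h·f(x_n, w_n).
x=1.400000, w=-2.070000: f=-6.375600 → w ← -2.070000 + 0.24·(-6.375600) = -3.600144
x=1.640000, w=-3.600144: f=-16.597182 → w ← -3.600144 + 0.24·(-16.597182) = -7.583468
x=1.880000, w=-7.583468: f=-65.168285 → w ← -7.583468 + 0.24·(-65.168285) = -23.223856
w(2.12) ≈ -23.2239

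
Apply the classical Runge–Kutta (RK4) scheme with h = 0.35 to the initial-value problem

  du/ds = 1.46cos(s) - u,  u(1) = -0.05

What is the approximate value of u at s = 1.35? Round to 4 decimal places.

RK4: k1 = f(s_n, u_n); k2 = f(s_n + h/2, u_n + (h/2)·k1); k3 = f(s_n + h/2, u_n + (h/2)·k2); k4 = f(s_n + h, u_n + h·k3); u_{n+1} = u_n + (h/6)·(k1 + 2k2 + 2k3 + k4).
s=1.000000, u=-0.050000:
  k1 = f(1.000000, -0.050000) = 0.838841
  k2 = f(1.175000, 0.096797) = 0.466096
  k3 = f(1.175000, 0.031567) = 0.531326
  k4 = f(1.350000, 0.135964) = 0.183786
  u ← -0.050000 + (0.35/6)·(k1 + 2k2 + 2k3 + k4) = 0.126019
u(1.35) ≈ 0.1260

0.1260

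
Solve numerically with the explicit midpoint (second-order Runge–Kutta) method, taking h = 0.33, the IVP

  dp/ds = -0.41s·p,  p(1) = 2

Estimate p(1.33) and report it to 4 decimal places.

1.7061

Midpoint: k1 = f(s_n, p_n); k2 = f(s_n + h/2, p_n + (h/2)·k1); p_{n+1} = p_n + h·k2.
s=1.000000, p=2.000000:
  k1 = f(1.000000, 2.000000) = -0.820000
  k2 = f(1.165000, 1.864700) = -0.890674
  p ← 2.000000 + 0.33·(-0.890674) = 1.706078
p(1.33) ≈ 1.7061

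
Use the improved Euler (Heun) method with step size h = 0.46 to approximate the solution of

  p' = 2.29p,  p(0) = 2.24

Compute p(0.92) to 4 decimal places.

Heun: k1 = f(x_n, p_n); k2 = f(x_n + h, p_n + h·k1); p_{n+1} = p_n + (h/2)·(k1 + k2).
x=0.000000, p=2.240000:
  k1 = f(0.000000, 2.240000) = 5.129600
  k2 = f(0.460000, 4.599616) = 10.533121
  p ← 2.240000 + (0.46/2)·(5.129600 + 10.533121) = 5.842426
x=0.460000, p=5.842426:
  k1 = f(0.460000, 5.842426) = 13.379155
  k2 = f(0.920000, 11.996837) = 27.472757
  p ← 5.842426 + (0.46/2)·(13.379155 + 27.472757) = 15.238365
p(0.92) ≈ 15.2384

15.2384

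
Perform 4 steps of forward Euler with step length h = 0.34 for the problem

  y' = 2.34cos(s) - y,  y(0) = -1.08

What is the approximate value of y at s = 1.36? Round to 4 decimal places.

1.1752

Euler: y_{n+1} = y_n + h·f(s_n, y_n).
s=0.000000, y=-1.080000: f=3.420000 → y ← -1.080000 + 0.34·3.420000 = 0.082800
s=0.340000, y=0.082800: f=2.123246 → y ← 0.082800 + 0.34·2.123246 = 0.804704
s=0.680000, y=0.804704: f=1.014817 → y ← 0.804704 + 0.34·1.014817 = 1.149741
s=1.020000, y=1.149741: f=0.074935 → y ← 1.149741 + 0.34·0.074935 = 1.175219
y(1.36) ≈ 1.1752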